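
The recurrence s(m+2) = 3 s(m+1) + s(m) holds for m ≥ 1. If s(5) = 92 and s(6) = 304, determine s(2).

4

Rearranging, s(m-2) = s(m) - 3 s(m-1).
s(4) = 304 - 3*92 = 28
s(3) = 92 - 3*28 = 8
s(2) = 28 - 3*8 = 4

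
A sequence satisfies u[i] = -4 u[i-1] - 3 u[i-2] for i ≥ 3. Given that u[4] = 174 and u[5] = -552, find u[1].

Rearranging, u[i-2] = (u[i] + 4 u[i-1]) / -3.
u[3] = (-552 + 4(174)) / -3 = 144/-3 = -48
u[2] = (174 + 4(-48)) / -3 = -18/-3 = 6
u[1] = (-48 + 4(6)) / -3 = -24/-3 = 8

8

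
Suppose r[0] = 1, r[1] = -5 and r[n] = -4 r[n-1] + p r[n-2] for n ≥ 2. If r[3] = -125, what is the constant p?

5

r[2] = 20 + p
r[3] = -80 - 9p
So -80 - 9p = -125, giving p = 5.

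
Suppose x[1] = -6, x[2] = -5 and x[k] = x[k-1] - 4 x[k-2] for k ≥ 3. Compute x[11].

-5629

x[3] = (-5) - 4*(-6) = 19
x[4] = 19 - 4*(-5) = 39
x[5] = 39 - 4*19 = -37
x[6] = (-37) - 4*39 = -193
x[7] = (-193) - 4*(-37) = -45
x[8] = (-45) - 4*(-193) = 727
x[9] = 727 - 4*(-45) = 907
x[10] = 907 - 4*727 = -2001
x[11] = (-2001) - 4*907 = -5629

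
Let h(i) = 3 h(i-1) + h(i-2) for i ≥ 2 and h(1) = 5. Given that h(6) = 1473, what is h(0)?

-3

Let h(0) = z.
h(2) = 15 + z
h(3) = 50 + 3z
h(4) = 165 + 10z
h(5) = 545 + 33z
h(6) = 1800 + 109z
So 1800 + 109z = 1473, giving z = -3.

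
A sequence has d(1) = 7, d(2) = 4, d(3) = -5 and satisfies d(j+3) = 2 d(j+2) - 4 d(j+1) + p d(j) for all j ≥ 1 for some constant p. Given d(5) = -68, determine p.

-2

d(4) = -26 + 7p
d(5) = -32 + 18p
So -32 + 18p = -68, giving p = -2.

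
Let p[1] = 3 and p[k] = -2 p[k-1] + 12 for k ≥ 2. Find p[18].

The fixed point is 12/(1 + 2) = 4, so p[k] - 4 = -2(p[k-1] - 4).
Hence p[k] = -1·(-2)^{k-1} + 4.
p[18] = -1·(-2)^{17} + 4 = -1·-131072 + 4 = 131076.

131076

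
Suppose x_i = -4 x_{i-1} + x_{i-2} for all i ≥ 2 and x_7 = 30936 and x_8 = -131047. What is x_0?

Rearranging, x_{i-2} = x_i + 4 x_{i-1}.
x_6 = -131047 + 4*30936 = -7303
x_5 = 30936 + 4*(-7303) = 1724
x_4 = -7303 + 4*1724 = -407
x_3 = 1724 + 4*(-407) = 96
x_2 = -407 + 4*96 = -23
x_1 = 96 + 4*(-23) = 4
x_0 = -23 + 4*4 = -7

-7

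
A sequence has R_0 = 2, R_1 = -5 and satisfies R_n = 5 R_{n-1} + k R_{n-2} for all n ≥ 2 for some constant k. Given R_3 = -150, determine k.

R_2 = -25 + 2k
R_3 = -125 + 5k
So -125 + 5k = -150, giving k = -5.

-5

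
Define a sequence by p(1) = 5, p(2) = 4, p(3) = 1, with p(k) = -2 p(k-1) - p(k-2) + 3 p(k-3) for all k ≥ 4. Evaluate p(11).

-25

p(4) = -2·1 - 4 + 3·5 = 9
p(5) = -2·9 - 1 + 3·4 = -7
p(6) = -2·(-7) - 9 + 3·1 = 8
p(7) = -2·8 - (-7) + 3·9 = 18
p(8) = -2·18 - 8 + 3·(-7) = -65
p(9) = -2·(-65) - 18 + 3·8 = 136
p(10) = -2·136 - (-65) + 3·18 = -153
p(11) = -2·(-153) - 136 + 3·(-65) = -25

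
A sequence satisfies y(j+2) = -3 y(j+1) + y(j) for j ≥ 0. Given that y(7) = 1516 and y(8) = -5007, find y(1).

4

Rearranging, y(j-2) = y(j) + 3 y(j-1).
y(6) = -5007 + 3·1516 = -459
y(5) = 1516 + 3·(-459) = 139
y(4) = -459 + 3·139 = -42
y(3) = 139 + 3·(-42) = 13
y(2) = -42 + 3·13 = -3
y(1) = 13 + 3·(-3) = 4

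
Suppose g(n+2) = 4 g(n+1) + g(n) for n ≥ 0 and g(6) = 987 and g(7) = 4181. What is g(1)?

Rearranging, g(n-2) = g(n) - 4 g(n-1).
g(5) = 4181 - 4(987) = 233
g(4) = 987 - 4(233) = 55
g(3) = 233 - 4(55) = 13
g(2) = 55 - 4(13) = 3
g(1) = 13 - 4(3) = 1

1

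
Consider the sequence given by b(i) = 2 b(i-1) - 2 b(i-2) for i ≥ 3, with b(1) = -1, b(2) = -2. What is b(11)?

b(3) = 2·(-2) - 2·(-1) = -2
b(4) = 2·(-2) - 2·(-2) = 0
b(5) = 2·0 - 2·(-2) = 4
b(6) = 2·4 - 2·0 = 8
b(7) = 2·8 - 2·4 = 8
b(8) = 2·8 - 2·8 = 0
b(9) = 2·0 - 2·8 = -16
b(10) = 2·(-16) - 2·0 = -32
b(11) = 2·(-32) - 2·(-16) = -32

-32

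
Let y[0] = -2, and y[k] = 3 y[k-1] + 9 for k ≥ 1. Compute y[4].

y[1] = 3(-2) + 9 = 3
y[2] = 3(3) + 9 = 18
y[3] = 3(18) + 9 = 63
y[4] = 3(63) + 9 = 198

198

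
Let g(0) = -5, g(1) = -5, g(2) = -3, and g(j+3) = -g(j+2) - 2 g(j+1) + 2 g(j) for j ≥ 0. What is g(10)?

g(3) = -(-3) - 2·(-5) + 2·(-5) = 3
g(4) = -3 - 2·(-3) + 2·(-5) = -7
g(5) = -(-7) - 2·3 + 2·(-3) = -5
g(6) = -(-5) - 2·(-7) + 2·3 = 25
g(7) = -25 - 2·(-5) + 2·(-7) = -29
g(8) = -(-29) - 2·25 + 2·(-5) = -31
g(9) = -(-31) - 2·(-29) + 2·25 = 139
g(10) = -139 - 2·(-31) + 2·(-29) = -135

-135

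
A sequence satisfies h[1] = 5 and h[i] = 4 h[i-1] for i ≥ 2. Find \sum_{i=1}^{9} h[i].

h[2] = 4·5 = 20
h[3] = 4·20 = 80
h[4] = 4·80 = 320
h[5] = 4·320 = 1280
h[6] = 4·1280 = 5120
h[7] = 4·5120 = 20480
h[8] = 4·20480 = 81920
h[9] = 4·81920 = 327680
Sum = 5 + 20 + 80 + 320 + 1280 + 5120 + 20480 + 81920 + 327680 = 436905

436905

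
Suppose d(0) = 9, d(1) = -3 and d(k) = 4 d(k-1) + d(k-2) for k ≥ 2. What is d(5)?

d(2) = 4(-3) + 9 = -3
d(3) = 4(-3) + (-3) = -15
d(4) = 4(-15) + (-3) = -63
d(5) = 4(-63) + (-15) = -267

-267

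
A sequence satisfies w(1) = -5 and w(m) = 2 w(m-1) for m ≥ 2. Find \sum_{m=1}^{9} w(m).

-2555

w(2) = 2*(-5) = -10
w(3) = 2*(-10) = -20
w(4) = 2*(-20) = -40
w(5) = 2*(-40) = -80
w(6) = 2*(-80) = -160
w(7) = 2*(-160) = -320
w(8) = 2*(-320) = -640
w(9) = 2*(-640) = -1280
Sum = (-5) + (-10) + (-20) + (-40) + (-80) + (-160) + (-320) + (-640) + (-1280) = -2555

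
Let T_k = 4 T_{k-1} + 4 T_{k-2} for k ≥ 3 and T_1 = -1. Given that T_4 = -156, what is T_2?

Let T_2 = x.
T_3 = -4 + 4x
T_4 = -16 + 20x
So -16 + 20x = -156, giving x = -7.

-7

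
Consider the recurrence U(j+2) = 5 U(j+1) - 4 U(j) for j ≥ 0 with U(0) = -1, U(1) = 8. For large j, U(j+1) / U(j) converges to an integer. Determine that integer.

4

The characteristic equation is r^2 - 5r + 4 = 0, which factors as (r - 4)(r - 1) = 0.
So the roots are 4 and 1. Since |4| > |1| and the coefficient of 4^j is non-zero, the ratio tends to 4.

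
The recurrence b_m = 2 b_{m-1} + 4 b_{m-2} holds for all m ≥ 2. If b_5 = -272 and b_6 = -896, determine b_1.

Rearranging, b_{m-2} = (b_m - 2 b_{m-1}) / 4.
b_4 = (-896 - 2·(-272)) / 4 = -352/4 = -88
b_3 = (-272 - 2·(-88)) / 4 = -96/4 = -24
b_2 = (-88 - 2·(-24)) / 4 = -40/4 = -10
b_1 = (-24 - 2·(-10)) / 4 = -4/4 = -1

-1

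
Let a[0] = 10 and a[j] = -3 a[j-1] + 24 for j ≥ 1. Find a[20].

The fixed point is 24/(1 + 3) = 6, so a[j] - 6 = -3(a[j-1] - 6).
Hence a[j] = 4·(-3)^j + 6.
a[20] = 4·(-3)^{20} + 6 = 4·3486784401 + 6 = 13947137610.

13947137610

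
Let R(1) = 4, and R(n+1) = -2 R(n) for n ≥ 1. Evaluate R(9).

1024

R(2) = -2·4 = -8
R(3) = -2·(-8) = 16
R(4) = -2·16 = -32
R(5) = -2·(-32) = 64
R(6) = -2·64 = -128
R(7) = -2·(-128) = 256
R(8) = -2·256 = -512
R(9) = -2·(-512) = 1024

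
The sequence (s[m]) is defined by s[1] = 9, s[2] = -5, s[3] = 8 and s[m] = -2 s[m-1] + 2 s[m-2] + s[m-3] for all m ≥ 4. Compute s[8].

-797

s[4] = -2·8 + 2·(-5) + 9 = -17
s[5] = -2·(-17) + 2·8 + (-5) = 45
s[6] = -2·45 + 2·(-17) + 8 = -116
s[7] = -2·(-116) + 2·45 + (-17) = 305
s[8] = -2·305 + 2·(-116) + 45 = -797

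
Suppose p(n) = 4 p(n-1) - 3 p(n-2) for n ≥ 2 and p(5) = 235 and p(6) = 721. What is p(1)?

-5

Rearranging, p(n-2) = (p(n) - 4 p(n-1)) / -3.
p(4) = (721 - 4(235)) / -3 = -219/-3 = 73
p(3) = (235 - 4(73)) / -3 = -57/-3 = 19
p(2) = (73 - 4(19)) / -3 = -3/-3 = 1
p(1) = (19 - 4(1)) / -3 = 15/-3 = -5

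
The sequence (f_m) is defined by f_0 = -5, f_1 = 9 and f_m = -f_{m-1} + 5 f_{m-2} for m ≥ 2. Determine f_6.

-1889

f_2 = -9 + 5(-5) = -34
f_3 = -(-34) + 5(9) = 79
f_4 = -79 + 5(-34) = -249
f_5 = -(-249) + 5(79) = 644
f_6 = -644 + 5(-249) = -1889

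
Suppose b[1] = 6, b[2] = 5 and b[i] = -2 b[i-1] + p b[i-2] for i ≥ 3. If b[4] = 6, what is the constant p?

b[3] = -10 + 6p
b[4] = 20 - 7p
So 20 - 7p = 6, giving p = 2.

2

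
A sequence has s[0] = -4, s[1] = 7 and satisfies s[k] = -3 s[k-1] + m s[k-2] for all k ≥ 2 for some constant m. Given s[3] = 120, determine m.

s[2] = -21 - 4m
s[3] = 63 + 19m
So 63 + 19m = 120, giving m = 3.

3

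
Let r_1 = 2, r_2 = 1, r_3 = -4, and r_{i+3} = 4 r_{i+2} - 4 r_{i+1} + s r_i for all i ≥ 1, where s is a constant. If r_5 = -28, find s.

r_4 = -20 + 2s
r_5 = -64 + 9s
So -64 + 9s = -28, giving s = 4.

4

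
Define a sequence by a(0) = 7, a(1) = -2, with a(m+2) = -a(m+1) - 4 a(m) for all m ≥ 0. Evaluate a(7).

898

a(2) = -(-2) - 4*7 = -26
a(3) = -(-26) - 4*(-2) = 34
a(4) = -34 - 4*(-26) = 70
a(5) = -70 - 4*34 = -206
a(6) = -(-206) - 4*70 = -74
a(7) = -(-74) - 4*(-206) = 898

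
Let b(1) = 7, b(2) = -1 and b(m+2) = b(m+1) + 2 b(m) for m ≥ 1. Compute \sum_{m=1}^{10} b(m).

2046

b(3) = (-1) + 2·7 = 13
b(4) = 13 + 2·(-1) = 11
b(5) = 11 + 2·13 = 37
b(6) = 37 + 2·11 = 59
b(7) = 59 + 2·37 = 133
b(8) = 133 + 2·59 = 251
b(9) = 251 + 2·133 = 517
b(10) = 517 + 2·251 = 1019
Sum = 7 + (-1) + 13 + 11 + 37 + 59 + 133 + 251 + 517 + 1019 = 2046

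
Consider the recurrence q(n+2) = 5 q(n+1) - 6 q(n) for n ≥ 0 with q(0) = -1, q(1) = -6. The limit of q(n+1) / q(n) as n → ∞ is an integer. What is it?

The characteristic equation is r^2 - 5r + 6 = 0, which factors as (r - 3)(r - 2) = 0.
So the roots are 3 and 2. Since |3| > |2| and the coefficient of 3^n is non-zero, the ratio tends to 3.

3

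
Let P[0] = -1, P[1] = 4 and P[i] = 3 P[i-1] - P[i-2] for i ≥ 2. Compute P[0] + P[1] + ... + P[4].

P[2] = 3·4 - (-1) = 13
P[3] = 3·13 - 4 = 35
P[4] = 3·35 - 13 = 92
Sum = (-1) + 4 + 13 + 35 + 92 = 143

143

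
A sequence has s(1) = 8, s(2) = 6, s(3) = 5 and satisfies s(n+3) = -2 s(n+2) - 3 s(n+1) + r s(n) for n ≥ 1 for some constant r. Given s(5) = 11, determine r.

s(4) = -28 + 8r
s(5) = 41 - 10r
So 41 - 10r = 11, giving r = 3.

3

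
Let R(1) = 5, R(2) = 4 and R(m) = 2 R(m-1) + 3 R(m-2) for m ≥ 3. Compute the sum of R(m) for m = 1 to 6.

R(3) = 2(4) + 3(5) = 23
R(4) = 2(23) + 3(4) = 58
R(5) = 2(58) + 3(23) = 185
R(6) = 2(185) + 3(58) = 544
Sum = 5 + 4 + 23 + 58 + 185 + 544 = 819

819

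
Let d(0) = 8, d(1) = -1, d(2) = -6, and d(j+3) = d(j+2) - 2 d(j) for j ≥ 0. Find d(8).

92

d(3) = (-6) - 2·8 = -22
d(4) = (-22) - 2·(-1) = -20
d(5) = (-20) - 2·(-6) = -8
d(6) = (-8) - 2·(-22) = 36
d(7) = 36 - 2·(-20) = 76
d(8) = 76 - 2·(-8) = 92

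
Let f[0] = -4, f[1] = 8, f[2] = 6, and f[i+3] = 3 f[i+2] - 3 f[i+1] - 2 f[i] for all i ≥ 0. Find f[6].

f[3] = 3*6 - 3*8 - 2*(-4) = 2
f[4] = 3*2 - 3*6 - 2*8 = -28
f[5] = 3*(-28) - 3*2 - 2*6 = -102
f[6] = 3*(-102) - 3*(-28) - 2*2 = -226

-226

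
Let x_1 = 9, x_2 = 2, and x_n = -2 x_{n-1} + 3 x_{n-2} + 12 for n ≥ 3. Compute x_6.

x_3 = -2*2 + 3*9 + 12 = 35
x_4 = -2*35 + 3*2 + 12 = -52
x_5 = -2*(-52) + 3*35 + 12 = 221
x_6 = -2*221 + 3*(-52) + 12 = -586

-586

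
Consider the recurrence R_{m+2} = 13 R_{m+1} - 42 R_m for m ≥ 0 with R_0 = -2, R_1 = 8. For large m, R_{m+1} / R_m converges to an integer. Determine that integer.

7

The characteristic equation is r^2 - 13r + 42 = 0, which factors as (r - 7)(r - 6) = 0.
So the roots are 7 and 6. Since |7| > |6| and the coefficient of 7^m is non-zero, the ratio tends to 7.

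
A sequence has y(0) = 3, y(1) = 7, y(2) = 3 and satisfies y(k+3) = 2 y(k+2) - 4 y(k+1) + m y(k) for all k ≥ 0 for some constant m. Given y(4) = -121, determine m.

-5

y(3) = -22 + 3m
y(4) = -56 + 13m
So -56 + 13m = -121, giving m = -5.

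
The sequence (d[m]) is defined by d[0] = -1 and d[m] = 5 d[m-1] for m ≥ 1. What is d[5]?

-3125

d[1] = 5(-1) = -5
d[2] = 5(-5) = -25
d[3] = 5(-25) = -125
d[4] = 5(-125) = -625
d[5] = 5(-625) = -3125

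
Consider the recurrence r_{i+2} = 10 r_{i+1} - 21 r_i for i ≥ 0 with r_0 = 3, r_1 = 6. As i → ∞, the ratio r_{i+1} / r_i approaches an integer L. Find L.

7

The characteristic equation is r^2 - 10r + 21 = 0, which factors as (r - 7)(r - 3) = 0.
So the roots are 7 and 3. Since |7| > |3| and the coefficient of 7^i is non-zero, the ratio tends to 7.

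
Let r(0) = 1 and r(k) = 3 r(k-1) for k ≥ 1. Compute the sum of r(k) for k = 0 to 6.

1093

r(1) = 3*1 = 3
r(2) = 3*3 = 9
r(3) = 3*9 = 27
r(4) = 3*27 = 81
r(5) = 3*81 = 243
r(6) = 3*243 = 729
Sum = 1 + 3 + 9 + 27 + 81 + 243 + 729 = 1093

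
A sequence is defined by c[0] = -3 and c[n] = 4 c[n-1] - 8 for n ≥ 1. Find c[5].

-5800

c[1] = 4(-3) - 8 = -20
c[2] = 4(-20) - 8 = -88
c[3] = 4(-88) - 8 = -360
c[4] = 4(-360) - 8 = -1448
c[5] = 4(-1448) - 8 = -5800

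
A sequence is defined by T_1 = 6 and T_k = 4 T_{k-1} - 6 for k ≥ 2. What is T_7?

16386

T_2 = 4·6 - 6 = 18
T_3 = 4·18 - 6 = 66
T_4 = 4·66 - 6 = 258
T_5 = 4·258 - 6 = 1026
T_6 = 4·1026 - 6 = 4098
T_7 = 4·4098 - 6 = 16386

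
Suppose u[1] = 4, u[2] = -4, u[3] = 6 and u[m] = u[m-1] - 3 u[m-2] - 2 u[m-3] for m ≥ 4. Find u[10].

u[4] = 6 - 3*(-4) - 2*4 = 10
u[5] = 10 - 3*6 - 2*(-4) = 0
u[6] = 0 - 3*10 - 2*6 = -42
u[7] = (-42) - 3*0 - 2*10 = -62
u[8] = (-62) - 3*(-42) - 2*0 = 64
u[9] = 64 - 3*(-62) - 2*(-42) = 334
u[10] = 334 - 3*64 - 2*(-62) = 266

266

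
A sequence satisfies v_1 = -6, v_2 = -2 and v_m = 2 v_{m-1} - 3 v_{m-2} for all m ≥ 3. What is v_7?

-178

v_3 = 2·(-2) - 3·(-6) = 14
v_4 = 2·14 - 3·(-2) = 34
v_5 = 2·34 - 3·14 = 26
v_6 = 2·26 - 3·34 = -50
v_7 = 2·(-50) - 3·26 = -178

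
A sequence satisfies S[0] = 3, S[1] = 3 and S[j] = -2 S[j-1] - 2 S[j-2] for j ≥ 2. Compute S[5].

S[2] = -2·3 - 2·3 = -12
S[3] = -2·(-12) - 2·3 = 18
S[4] = -2·18 - 2·(-12) = -12
S[5] = -2·(-12) - 2·18 = -12

-12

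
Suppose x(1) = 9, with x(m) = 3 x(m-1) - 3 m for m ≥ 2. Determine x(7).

3840

x(2) = 3*9 - 6 = 21
x(3) = 3*21 - 9 = 54
x(4) = 3*54 - 12 = 150
x(5) = 3*150 - 15 = 435
x(6) = 3*435 - 18 = 1287
x(7) = 3*1287 - 21 = 3840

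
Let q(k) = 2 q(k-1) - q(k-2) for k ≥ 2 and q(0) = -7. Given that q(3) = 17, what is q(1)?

Let q(1) = x.
q(2) = 7 + 2x
q(3) = 14 + 3x
So 14 + 3x = 17, giving x = 1.

1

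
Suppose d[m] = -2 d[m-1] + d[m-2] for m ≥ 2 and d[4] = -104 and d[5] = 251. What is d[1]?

7

Rearranging, d[m-2] = d[m] + 2 d[m-1].
d[3] = 251 + 2(-104) = 43
d[2] = -104 + 2(43) = -18
d[1] = 43 + 2(-18) = 7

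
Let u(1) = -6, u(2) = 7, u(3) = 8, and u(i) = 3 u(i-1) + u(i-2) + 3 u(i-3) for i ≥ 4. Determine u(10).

36499

u(4) = 3(8) + 7 + 3(-6) = 13
u(5) = 3(13) + 8 + 3(7) = 68
u(6) = 3(68) + 13 + 3(8) = 241
u(7) = 3(241) + 68 + 3(13) = 830
u(8) = 3(830) + 241 + 3(68) = 2935
u(9) = 3(2935) + 830 + 3(241) = 10358
u(10) = 3(10358) + 2935 + 3(830) = 36499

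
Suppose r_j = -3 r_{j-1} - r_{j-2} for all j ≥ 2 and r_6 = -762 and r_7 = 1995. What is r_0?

Rearranging, r_{j-2} = -(r_j + 3 r_{j-1}).
r_5 = -(1995 + 3*(-762)) = 291
r_4 = -(-762 + 3*291) = -111
r_3 = -(291 + 3*(-111)) = 42
r_2 = -(-111 + 3*42) = -15
r_1 = -(42 + 3*(-15)) = 3
r_0 = -(-15 + 3*3) = 6

6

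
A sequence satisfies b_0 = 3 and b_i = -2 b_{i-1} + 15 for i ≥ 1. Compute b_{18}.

-524283

The fixed point is 15/(1 + 2) = 5, so b_i - 5 = -2(b_{i-1} - 5).
Hence b_i = -2·(-2)^i + 5.
b_{18} = -2·(-2)^{18} + 5 = -2·262144 + 5 = -524283.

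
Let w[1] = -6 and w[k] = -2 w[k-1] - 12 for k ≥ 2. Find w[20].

1048572

The fixed point is -12/(1 + 2) = -4, so w[k] + 4 = -2(w[k-1] + 4).
Hence w[k] = -2·(-2)^{k-1} - 4.
w[20] = -2·(-2)^{19} - 4 = -2·-524288 - 4 = 1048572.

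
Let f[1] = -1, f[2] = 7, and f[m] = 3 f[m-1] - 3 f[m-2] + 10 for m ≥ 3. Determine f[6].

280

f[3] = 3(7) - 3(-1) + 10 = 34
f[4] = 3(34) - 3(7) + 10 = 91
f[5] = 3(91) - 3(34) + 10 = 181
f[6] = 3(181) - 3(91) + 10 = 280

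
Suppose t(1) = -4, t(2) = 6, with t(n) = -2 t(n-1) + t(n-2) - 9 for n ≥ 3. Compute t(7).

t(3) = -2(6) + (-4) - 9 = -25
t(4) = -2(-25) + 6 - 9 = 47
t(5) = -2(47) + (-25) - 9 = -128
t(6) = -2(-128) + 47 - 9 = 294
t(7) = -2(294) + (-128) - 9 = -725

-725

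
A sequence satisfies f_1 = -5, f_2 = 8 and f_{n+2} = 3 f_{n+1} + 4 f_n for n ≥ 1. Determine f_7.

f_3 = 3*8 + 4*(-5) = 4
f_4 = 3*4 + 4*8 = 44
f_5 = 3*44 + 4*4 = 148
f_6 = 3*148 + 4*44 = 620
f_7 = 3*620 + 4*148 = 2452

2452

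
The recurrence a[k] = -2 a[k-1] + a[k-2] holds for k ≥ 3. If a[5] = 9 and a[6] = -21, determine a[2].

Rearranging, a[k-2] = a[k] + 2 a[k-1].
a[4] = -21 + 2*9 = -3
a[3] = 9 + 2*(-3) = 3
a[2] = -3 + 2*3 = 3

3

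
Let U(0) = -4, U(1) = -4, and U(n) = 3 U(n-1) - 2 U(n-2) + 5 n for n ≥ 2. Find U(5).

U(2) = 3*(-4) - 2*(-4) + 10 = 6
U(3) = 3*6 - 2*(-4) + 15 = 41
U(4) = 3*41 - 2*6 + 20 = 131
U(5) = 3*131 - 2*41 + 25 = 336

336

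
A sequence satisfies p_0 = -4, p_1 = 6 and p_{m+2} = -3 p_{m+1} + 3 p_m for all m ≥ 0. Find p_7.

22518

p_2 = -3*6 + 3*(-4) = -30
p_3 = -3*(-30) + 3*6 = 108
p_4 = -3*108 + 3*(-30) = -414
p_5 = -3*(-414) + 3*108 = 1566
p_6 = -3*1566 + 3*(-414) = -5940
p_7 = -3*(-5940) + 3*1566 = 22518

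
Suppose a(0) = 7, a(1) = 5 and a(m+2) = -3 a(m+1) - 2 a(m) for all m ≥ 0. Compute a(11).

a(2) = -3*5 - 2*7 = -29
a(3) = -3*(-29) - 2*5 = 77
a(4) = -3*77 - 2*(-29) = -173
a(5) = -3*(-173) - 2*77 = 365
a(6) = -3*365 - 2*(-173) = -749
a(7) = -3*(-749) - 2*365 = 1517
a(8) = -3*1517 - 2*(-749) = -3053
a(9) = -3*(-3053) - 2*1517 = 6125
a(10) = -3*6125 - 2*(-3053) = -12269
a(11) = -3*(-12269) - 2*6125 = 24557

24557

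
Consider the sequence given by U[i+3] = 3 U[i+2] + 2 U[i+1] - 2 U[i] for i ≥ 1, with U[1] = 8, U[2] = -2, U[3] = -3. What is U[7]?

U[4] = 3·(-3) + 2·(-2) - 2·8 = -29
U[5] = 3·(-29) + 2·(-3) - 2·(-2) = -89
U[6] = 3·(-89) + 2·(-29) - 2·(-3) = -319
U[7] = 3·(-319) + 2·(-89) - 2·(-29) = -1077

-1077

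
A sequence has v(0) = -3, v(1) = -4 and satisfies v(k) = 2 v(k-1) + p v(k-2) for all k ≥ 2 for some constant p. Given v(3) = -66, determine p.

v(2) = -8 - 3p
v(3) = -16 - 10p
So -16 - 10p = -66, giving p = 5.

5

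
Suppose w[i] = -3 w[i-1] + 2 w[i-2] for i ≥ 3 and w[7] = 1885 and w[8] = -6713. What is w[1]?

Rearranging, w[i-2] = (w[i] + 3 w[i-1]) / 2.
w[6] = (-6713 + 3·1885) / 2 = -1058/2 = -529
w[5] = (1885 + 3·(-529)) / 2 = 298/2 = 149
w[4] = (-529 + 3·149) / 2 = -82/2 = -41
w[3] = (149 + 3·(-41)) / 2 = 26/2 = 13
w[2] = (-41 + 3·13) / 2 = -2/2 = -1
w[1] = (13 + 3·(-1)) / 2 = 10/2 = 5

5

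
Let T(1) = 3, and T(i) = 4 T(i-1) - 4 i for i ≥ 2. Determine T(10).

-29112

T(2) = 4(3) - 8 = 4
T(3) = 4(4) - 12 = 4
T(4) = 4(4) - 16 = 0
T(5) = 4(0) - 20 = -20
T(6) = 4(-20) - 24 = -104
T(7) = 4(-104) - 28 = -444
T(8) = 4(-444) - 32 = -1808
T(9) = 4(-1808) - 36 = -7268
T(10) = 4(-7268) - 40 = -29112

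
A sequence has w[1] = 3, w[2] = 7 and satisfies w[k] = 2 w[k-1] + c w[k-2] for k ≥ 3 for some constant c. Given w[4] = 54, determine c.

w[3] = 14 + 3c
w[4] = 28 + 13c
So 28 + 13c = 54, giving c = 2.

2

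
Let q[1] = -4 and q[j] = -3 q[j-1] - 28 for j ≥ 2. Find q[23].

94143178820

The fixed point is -28/(1 + 3) = -7, so q[j] + 7 = -3(q[j-1] + 7).
Hence q[j] = 3·(-3)^{j-1} - 7.
q[23] = 3·(-3)^{22} - 7 = 3·31381059609 - 7 = 94143178820.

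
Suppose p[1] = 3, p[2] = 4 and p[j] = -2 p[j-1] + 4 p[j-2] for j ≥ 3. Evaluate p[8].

256

p[3] = -2*4 + 4*3 = 4
p[4] = -2*4 + 4*4 = 8
p[5] = -2*8 + 4*4 = 0
p[6] = -2*0 + 4*8 = 32
p[7] = -2*32 + 4*0 = -64
p[8] = -2*(-64) + 4*32 = 256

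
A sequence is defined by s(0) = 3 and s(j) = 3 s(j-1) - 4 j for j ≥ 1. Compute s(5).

13

s(1) = 3·3 - 4 = 5
s(2) = 3·5 - 8 = 7
s(3) = 3·7 - 12 = 9
s(4) = 3·9 - 16 = 11
s(5) = 3·11 - 20 = 13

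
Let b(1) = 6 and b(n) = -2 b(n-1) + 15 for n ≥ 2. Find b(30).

-536870907

The fixed point is 15/(1 + 2) = 5, so b(n) - 5 = -2(b(n-1) - 5).
Hence b(n) = 1·(-2)^{n-1} + 5.
b(30) = 1·(-2)^{29} + 5 = 1·-536870912 + 5 = -536870907.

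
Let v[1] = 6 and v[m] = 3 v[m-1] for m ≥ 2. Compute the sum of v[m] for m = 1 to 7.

6558

v[2] = 3(6) = 18
v[3] = 3(18) = 54
v[4] = 3(54) = 162
v[5] = 3(162) = 486
v[6] = 3(486) = 1458
v[7] = 3(1458) = 4374
Sum = 6 + 18 + 54 + 162 + 486 + 1458 + 4374 = 6558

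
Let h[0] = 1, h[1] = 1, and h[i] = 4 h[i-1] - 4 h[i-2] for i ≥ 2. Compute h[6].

-128

h[2] = 4·1 - 4·1 = 0
h[3] = 4·0 - 4·1 = -4
h[4] = 4·(-4) - 4·0 = -16
h[5] = 4·(-16) - 4·(-4) = -48
h[6] = 4·(-48) - 4·(-16) = -128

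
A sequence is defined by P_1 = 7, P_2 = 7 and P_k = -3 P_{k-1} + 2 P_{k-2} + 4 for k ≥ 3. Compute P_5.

P_3 = -3(7) + 2(7) + 4 = -3
P_4 = -3(-3) + 2(7) + 4 = 27
P_5 = -3(27) + 2(-3) + 4 = -83

-83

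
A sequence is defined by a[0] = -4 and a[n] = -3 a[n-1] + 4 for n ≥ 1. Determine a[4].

a[1] = -3·(-4) + 4 = 16
a[2] = -3·16 + 4 = -44
a[3] = -3·(-44) + 4 = 136
a[4] = -3·136 + 4 = -404

-404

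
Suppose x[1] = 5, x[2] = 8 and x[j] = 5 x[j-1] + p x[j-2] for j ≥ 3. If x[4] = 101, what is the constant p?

-3

x[3] = 40 + 5p
x[4] = 200 + 33p
So 200 + 33p = 101, giving p = -3.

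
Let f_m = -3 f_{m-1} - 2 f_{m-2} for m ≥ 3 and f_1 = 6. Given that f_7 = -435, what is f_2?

1

Let f_2 = z.
f_3 = -12 - 3z
f_4 = 36 + 7z
f_5 = -84 - 15z
f_6 = 180 + 31z
f_7 = -372 - 63z
So -372 - 63z = -435, giving z = 1.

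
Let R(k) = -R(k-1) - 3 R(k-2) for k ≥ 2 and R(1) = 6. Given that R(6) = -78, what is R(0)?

-6

Let R(0) = y.
R(2) = -6 - 3y
R(3) = -12 + 3y
R(4) = 30 + 6y
R(5) = 6 - 15y
R(6) = -96 - 3y
So -96 - 3y = -78, giving y = -6.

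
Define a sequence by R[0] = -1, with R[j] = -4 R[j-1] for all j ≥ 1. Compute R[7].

16384

R[1] = -4*(-1) = 4
R[2] = -4*4 = -16
R[3] = -4*(-16) = 64
R[4] = -4*64 = -256
R[5] = -4*(-256) = 1024
R[6] = -4*1024 = -4096
R[7] = -4*(-4096) = 16384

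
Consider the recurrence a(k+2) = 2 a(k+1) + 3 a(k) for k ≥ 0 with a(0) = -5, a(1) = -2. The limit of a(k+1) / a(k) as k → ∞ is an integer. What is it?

The characteristic equation is r^2 - 2r - 3 = 0, which factors as (r - 3)(r + 1) = 0.
So the roots are 3 and -1. Since |3| > |-1| and the coefficient of 3^k is non-zero, the ratio tends to 3.

3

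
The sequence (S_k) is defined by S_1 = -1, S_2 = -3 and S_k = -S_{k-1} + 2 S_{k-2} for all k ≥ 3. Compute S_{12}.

S_3 = -(-3) + 2·(-1) = 1
S_4 = -1 + 2·(-3) = -7
S_5 = -(-7) + 2·1 = 9
S_6 = -9 + 2·(-7) = -23
S_7 = -(-23) + 2·9 = 41
S_8 = -41 + 2·(-23) = -87
S_9 = -(-87) + 2·41 = 169
S_{10} = -169 + 2·(-87) = -343
S_{11} = -(-343) + 2·169 = 681
S_{12} = -681 + 2·(-343) = -1367

-1367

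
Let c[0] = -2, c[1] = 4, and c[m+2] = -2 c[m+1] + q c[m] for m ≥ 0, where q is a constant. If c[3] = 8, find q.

-1

c[2] = -8 - 2q
c[3] = 16 + 8q
So 16 + 8q = 8, giving q = -1.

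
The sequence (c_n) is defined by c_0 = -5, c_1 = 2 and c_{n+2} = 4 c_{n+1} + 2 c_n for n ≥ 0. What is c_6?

-392

c_2 = 4*2 + 2*(-5) = -2
c_3 = 4*(-2) + 2*2 = -4
c_4 = 4*(-4) + 2*(-2) = -20
c_5 = 4*(-20) + 2*(-4) = -88
c_6 = 4*(-88) + 2*(-20) = -392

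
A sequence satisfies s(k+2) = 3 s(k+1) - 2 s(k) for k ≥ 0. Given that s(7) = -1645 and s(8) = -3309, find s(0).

6

Rearranging, s(k-2) = (s(k) - 3 s(k-1)) / -2.
s(6) = (-3309 - 3*(-1645)) / -2 = 1626/-2 = -813
s(5) = (-1645 - 3*(-813)) / -2 = 794/-2 = -397
s(4) = (-813 - 3*(-397)) / -2 = 378/-2 = -189
s(3) = (-397 - 3*(-189)) / -2 = 170/-2 = -85
s(2) = (-189 - 3*(-85)) / -2 = 66/-2 = -33
s(1) = (-85 - 3*(-33)) / -2 = 14/-2 = -7
s(0) = (-33 - 3*(-7)) / -2 = -12/-2 = 6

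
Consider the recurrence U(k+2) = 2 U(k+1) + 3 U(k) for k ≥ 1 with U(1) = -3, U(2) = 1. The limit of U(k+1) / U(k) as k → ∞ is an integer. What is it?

The characteristic equation is r^2 - 2r - 3 = 0, which factors as (r - 3)(r + 1) = 0.
So the roots are 3 and -1. Since |3| > |-1| and the coefficient of 3^k is non-zero, the ratio tends to 3.

3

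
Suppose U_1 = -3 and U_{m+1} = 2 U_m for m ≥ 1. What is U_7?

U_2 = 2*(-3) = -6
U_3 = 2*(-6) = -12
U_4 = 2*(-12) = -24
U_5 = 2*(-24) = -48
U_6 = 2*(-48) = -96
U_7 = 2*(-96) = -192

-192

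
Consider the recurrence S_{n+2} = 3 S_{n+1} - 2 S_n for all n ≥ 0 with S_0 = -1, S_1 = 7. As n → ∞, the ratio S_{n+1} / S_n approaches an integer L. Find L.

2

The characteristic equation is r^2 - 3r + 2 = 0, which factors as (r - 2)(r - 1) = 0.
So the roots are 2 and 1. Since |2| > |1| and the coefficient of 2^n is non-zero, the ratio tends to 2.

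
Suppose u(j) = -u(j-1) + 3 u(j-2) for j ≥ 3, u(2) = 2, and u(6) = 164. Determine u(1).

Let u(1) = x.
u(3) = -2 + 3x
u(4) = 8 - 3x
u(5) = -14 + 12x
u(6) = 38 - 21x
So 38 - 21x = 164, giving x = -6.

-6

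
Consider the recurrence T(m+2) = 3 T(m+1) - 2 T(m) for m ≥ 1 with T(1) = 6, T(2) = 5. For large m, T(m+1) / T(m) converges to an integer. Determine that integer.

2

The characteristic equation is r^2 - 3r + 2 = 0, which factors as (r - 2)(r - 1) = 0.
So the roots are 2 and 1. Since |2| > |1| and the coefficient of 2^m is non-zero, the ratio tends to 2.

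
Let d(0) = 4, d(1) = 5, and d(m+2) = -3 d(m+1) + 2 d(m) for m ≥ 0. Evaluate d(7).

d(2) = -3*5 + 2*4 = -7
d(3) = -3*(-7) + 2*5 = 31
d(4) = -3*31 + 2*(-7) = -107
d(5) = -3*(-107) + 2*31 = 383
d(6) = -3*383 + 2*(-107) = -1363
d(7) = -3*(-1363) + 2*383 = 4855

4855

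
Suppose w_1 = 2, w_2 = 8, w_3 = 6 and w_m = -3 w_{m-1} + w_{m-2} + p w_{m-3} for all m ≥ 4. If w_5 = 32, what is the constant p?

w_4 = -10 + 2p
w_5 = 36 + 2p
So 36 + 2p = 32, giving p = -2.

-2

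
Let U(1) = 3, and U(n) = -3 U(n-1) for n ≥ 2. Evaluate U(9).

19683

U(2) = -3*3 = -9
U(3) = -3*(-9) = 27
U(4) = -3*27 = -81
U(5) = -3*(-81) = 243
U(6) = -3*243 = -729
U(7) = -3*(-729) = 2187
U(8) = -3*2187 = -6561
U(9) = -3*(-6561) = 19683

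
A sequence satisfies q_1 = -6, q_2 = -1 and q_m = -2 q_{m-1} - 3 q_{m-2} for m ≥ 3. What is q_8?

q_3 = -2·(-1) - 3·(-6) = 20
q_4 = -2·20 - 3·(-1) = -37
q_5 = -2·(-37) - 3·20 = 14
q_6 = -2·14 - 3·(-37) = 83
q_7 = -2·83 - 3·14 = -208
q_8 = -2·(-208) - 3·83 = 167

167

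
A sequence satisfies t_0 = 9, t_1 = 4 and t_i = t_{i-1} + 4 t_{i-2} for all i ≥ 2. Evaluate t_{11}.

135800

t_2 = 4 + 4*9 = 40
t_3 = 40 + 4*4 = 56
t_4 = 56 + 4*40 = 216
t_5 = 216 + 4*56 = 440
t_6 = 440 + 4*216 = 1304
t_7 = 1304 + 4*440 = 3064
t_8 = 3064 + 4*1304 = 8280
t_9 = 8280 + 4*3064 = 20536
t_{10} = 20536 + 4*8280 = 53656
t_{11} = 53656 + 4*20536 = 135800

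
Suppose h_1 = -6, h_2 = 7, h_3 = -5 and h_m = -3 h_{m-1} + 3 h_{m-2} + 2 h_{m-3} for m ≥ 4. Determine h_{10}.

h_4 = -3·(-5) + 3·7 + 2·(-6) = 24
h_5 = -3·24 + 3·(-5) + 2·7 = -73
h_6 = -3·(-73) + 3·24 + 2·(-5) = 281
h_7 = -3·281 + 3·(-73) + 2·24 = -1014
h_8 = -3·(-1014) + 3·281 + 2·(-73) = 3739
h_9 = -3·3739 + 3·(-1014) + 2·281 = -13697
h_{10} = -3·(-13697) + 3·3739 + 2·(-1014) = 50280

50280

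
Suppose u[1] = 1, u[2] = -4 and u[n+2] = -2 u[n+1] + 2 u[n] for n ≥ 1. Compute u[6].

-208

u[3] = -2(-4) + 2(1) = 10
u[4] = -2(10) + 2(-4) = -28
u[5] = -2(-28) + 2(10) = 76
u[6] = -2(76) + 2(-28) = -208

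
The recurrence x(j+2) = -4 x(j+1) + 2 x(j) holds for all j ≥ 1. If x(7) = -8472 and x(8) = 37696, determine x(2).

4

Rearranging, x(j-2) = (x(j) + 4 x(j-1)) / 2.
x(6) = (37696 + 4*(-8472)) / 2 = 3808/2 = 1904
x(5) = (-8472 + 4*1904) / 2 = -856/2 = -428
x(4) = (1904 + 4*(-428)) / 2 = 192/2 = 96
x(3) = (-428 + 4*96) / 2 = -44/2 = -22
x(2) = (96 + 4*(-22)) / 2 = 8/2 = 4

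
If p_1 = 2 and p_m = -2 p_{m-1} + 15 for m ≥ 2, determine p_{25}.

-50331643

The fixed point is 15/(1 + 2) = 5, so p_m - 5 = -2(p_{m-1} - 5).
Hence p_m = -3·(-2)^{m-1} + 5.
p_{25} = -3·(-2)^{24} + 5 = -3·16777216 + 5 = -50331643.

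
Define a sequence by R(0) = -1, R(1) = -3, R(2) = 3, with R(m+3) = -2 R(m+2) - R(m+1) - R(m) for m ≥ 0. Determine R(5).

R(3) = -2(3) - (-3) - (-1) = -2
R(4) = -2(-2) - 3 - (-3) = 4
R(5) = -2(4) - (-2) - 3 = -9

-9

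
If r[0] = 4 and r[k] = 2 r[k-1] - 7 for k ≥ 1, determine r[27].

The fixed point is -7/(1 - 2) = 7, so r[k] - 7 = 2(r[k-1] - 7).
Hence r[k] = -3·2^k + 7.
r[27] = -3·2^{27} + 7 = -3·134217728 + 7 = -402653177.

-402653177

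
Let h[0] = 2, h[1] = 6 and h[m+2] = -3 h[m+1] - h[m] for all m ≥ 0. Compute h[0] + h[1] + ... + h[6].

h[2] = -3*6 - 2 = -20
h[3] = -3*(-20) - 6 = 54
h[4] = -3*54 - (-20) = -142
h[5] = -3*(-142) - 54 = 372
h[6] = -3*372 - (-142) = -974
Sum = 2 + 6 + (-20) + 54 + (-142) + 372 + (-974) = -702

-702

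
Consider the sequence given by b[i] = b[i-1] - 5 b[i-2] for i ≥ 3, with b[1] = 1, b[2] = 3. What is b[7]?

113

b[3] = 3 - 5·1 = -2
b[4] = (-2) - 5·3 = -17
b[5] = (-17) - 5·(-2) = -7
b[6] = (-7) - 5·(-17) = 78
b[7] = 78 - 5·(-7) = 113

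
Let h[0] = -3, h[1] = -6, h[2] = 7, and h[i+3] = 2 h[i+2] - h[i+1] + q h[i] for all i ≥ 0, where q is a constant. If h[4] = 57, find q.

h[3] = 20 - 3q
h[4] = 33 - 12q
So 33 - 12q = 57, giving q = -2.

-2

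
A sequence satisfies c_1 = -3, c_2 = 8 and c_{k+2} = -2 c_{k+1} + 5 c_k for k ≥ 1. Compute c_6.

1228

c_3 = -2·8 + 5·(-3) = -31
c_4 = -2·(-31) + 5·8 = 102
c_5 = -2·102 + 5·(-31) = -359
c_6 = -2·(-359) + 5·102 = 1228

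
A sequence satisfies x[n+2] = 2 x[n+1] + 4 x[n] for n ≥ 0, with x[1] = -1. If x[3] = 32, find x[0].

5

Let x[0] = v.
x[2] = -2 + 4v
x[3] = -8 + 8v
So -8 + 8v = 32, giving v = 5.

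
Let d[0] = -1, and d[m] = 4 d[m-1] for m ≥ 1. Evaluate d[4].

d[1] = 4(-1) = -4
d[2] = 4(-4) = -16
d[3] = 4(-16) = -64
d[4] = 4(-64) = -256

-256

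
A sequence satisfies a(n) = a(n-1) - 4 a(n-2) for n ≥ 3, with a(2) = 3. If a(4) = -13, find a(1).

Let a(1) = z.
a(3) = 3 - 4z
a(4) = -9 - 4z
So -9 - 4z = -13, giving z = 1.

1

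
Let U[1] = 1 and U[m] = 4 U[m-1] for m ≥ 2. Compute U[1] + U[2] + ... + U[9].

U[2] = 4*1 = 4
U[3] = 4*4 = 16
U[4] = 4*16 = 64
U[5] = 4*64 = 256
U[6] = 4*256 = 1024
U[7] = 4*1024 = 4096
U[8] = 4*4096 = 16384
U[9] = 4*16384 = 65536
Sum = 1 + 4 + 16 + 64 + 256 + 1024 + 4096 + 16384 + 65536 = 87381

87381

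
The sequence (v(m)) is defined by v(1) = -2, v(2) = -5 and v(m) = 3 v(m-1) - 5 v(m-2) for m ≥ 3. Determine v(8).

-365

v(3) = 3*(-5) - 5*(-2) = -5
v(4) = 3*(-5) - 5*(-5) = 10
v(5) = 3*10 - 5*(-5) = 55
v(6) = 3*55 - 5*10 = 115
v(7) = 3*115 - 5*55 = 70
v(8) = 3*70 - 5*115 = -365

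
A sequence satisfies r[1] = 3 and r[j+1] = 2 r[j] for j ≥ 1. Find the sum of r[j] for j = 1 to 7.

r[2] = 2(3) = 6
r[3] = 2(6) = 12
r[4] = 2(12) = 24
r[5] = 2(24) = 48
r[6] = 2(48) = 96
r[7] = 2(96) = 192
Sum = 3 + 6 + 12 + 24 + 48 + 96 + 192 = 381

381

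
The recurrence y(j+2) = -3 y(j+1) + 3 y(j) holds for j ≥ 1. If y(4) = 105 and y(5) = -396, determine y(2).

Rearranging, y(j-2) = (y(j) + 3 y(j-1)) / 3.
y(3) = (-396 + 3·105) / 3 = -81/3 = -27
y(2) = (105 + 3·(-27)) / 3 = 24/3 = 8

8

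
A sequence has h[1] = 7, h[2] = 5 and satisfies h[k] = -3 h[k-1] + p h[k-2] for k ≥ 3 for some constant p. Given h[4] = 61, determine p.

-1

h[3] = -15 + 7p
h[4] = 45 - 16p
So 45 - 16p = 61, giving p = -1.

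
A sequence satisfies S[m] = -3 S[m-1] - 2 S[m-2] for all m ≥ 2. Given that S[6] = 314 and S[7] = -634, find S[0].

Rearranging, S[m-2] = (S[m] + 3 S[m-1]) / -2.
S[5] = (-634 + 3*314) / -2 = 308/-2 = -154
S[4] = (314 + 3*(-154)) / -2 = -148/-2 = 74
S[3] = (-154 + 3*74) / -2 = 68/-2 = -34
S[2] = (74 + 3*(-34)) / -2 = -28/-2 = 14
S[1] = (-34 + 3*14) / -2 = 8/-2 = -4
S[0] = (14 + 3*(-4)) / -2 = 2/-2 = -1

-1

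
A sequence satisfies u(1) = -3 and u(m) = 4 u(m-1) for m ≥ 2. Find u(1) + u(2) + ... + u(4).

u(2) = 4(-3) = -12
u(3) = 4(-12) = -48
u(4) = 4(-48) = -192
Sum = (-3) + (-12) + (-48) + (-192) = -255

-255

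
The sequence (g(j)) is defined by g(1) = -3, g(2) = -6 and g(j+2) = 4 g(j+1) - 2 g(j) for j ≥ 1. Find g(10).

-94560

g(3) = 4·(-6) - 2·(-3) = -18
g(4) = 4·(-18) - 2·(-6) = -60
g(5) = 4·(-60) - 2·(-18) = -204
g(6) = 4·(-204) - 2·(-60) = -696
g(7) = 4·(-696) - 2·(-204) = -2376
g(8) = 4·(-2376) - 2·(-696) = -8112
g(9) = 4·(-8112) - 2·(-2376) = -27696
g(10) = 4·(-27696) - 2·(-8112) = -94560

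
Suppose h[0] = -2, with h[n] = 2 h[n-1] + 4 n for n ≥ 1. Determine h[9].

h[1] = 2·(-2) + 4 = 0
h[2] = 2·0 + 8 = 8
h[3] = 2·8 + 12 = 28
h[4] = 2·28 + 16 = 72
h[5] = 2·72 + 20 = 164
h[6] = 2·164 + 24 = 352
h[7] = 2·352 + 28 = 732
h[8] = 2·732 + 32 = 1496
h[9] = 2·1496 + 36 = 3028

3028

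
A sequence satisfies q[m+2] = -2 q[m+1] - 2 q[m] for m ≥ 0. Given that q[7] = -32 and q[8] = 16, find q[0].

1

Rearranging, q[m-2] = (q[m] + 2 q[m-1]) / -2.
q[6] = (16 + 2(-32)) / -2 = -48/-2 = 24
q[5] = (-32 + 2(24)) / -2 = 16/-2 = -8
q[4] = (24 + 2(-8)) / -2 = 8/-2 = -4
q[3] = (-8 + 2(-4)) / -2 = -16/-2 = 8
q[2] = (-4 + 2(8)) / -2 = 12/-2 = -6
q[1] = (8 + 2(-6)) / -2 = -4/-2 = 2
q[0] = (-6 + 2(2)) / -2 = -2/-2 = 1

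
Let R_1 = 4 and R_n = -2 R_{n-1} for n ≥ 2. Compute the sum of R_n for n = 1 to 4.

-20

R_2 = -2·4 = -8
R_3 = -2·(-8) = 16
R_4 = -2·16 = -32
Sum = 4 + (-8) + 16 + (-32) = -20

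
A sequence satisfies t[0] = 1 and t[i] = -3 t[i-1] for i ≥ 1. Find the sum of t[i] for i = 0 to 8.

t[1] = -3*1 = -3
t[2] = -3*(-3) = 9
t[3] = -3*9 = -27
t[4] = -3*(-27) = 81
t[5] = -3*81 = -243
t[6] = -3*(-243) = 729
t[7] = -3*729 = -2187
t[8] = -3*(-2187) = 6561
Sum = 1 + (-3) + 9 + (-27) + 81 + (-243) + 729 + (-2187) + 6561 = 4921

4921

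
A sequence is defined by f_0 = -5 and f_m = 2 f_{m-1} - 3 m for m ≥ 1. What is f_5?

f_1 = 2(-5) - 3 = -13
f_2 = 2(-13) - 6 = -32
f_3 = 2(-32) - 9 = -73
f_4 = 2(-73) - 12 = -158
f_5 = 2(-158) - 15 = -331

-331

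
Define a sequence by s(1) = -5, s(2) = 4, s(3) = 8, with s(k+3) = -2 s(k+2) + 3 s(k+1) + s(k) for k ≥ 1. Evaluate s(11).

s(4) = -2*8 + 3*4 + (-5) = -9
s(5) = -2*(-9) + 3*8 + 4 = 46
s(6) = -2*46 + 3*(-9) + 8 = -111
s(7) = -2*(-111) + 3*46 + (-9) = 351
s(8) = -2*351 + 3*(-111) + 46 = -989
s(9) = -2*(-989) + 3*351 + (-111) = 2920
s(10) = -2*2920 + 3*(-989) + 351 = -8456
s(11) = -2*(-8456) + 3*2920 + (-989) = 24683

24683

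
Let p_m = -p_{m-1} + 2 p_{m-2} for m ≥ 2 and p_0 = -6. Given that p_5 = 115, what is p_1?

5

Let p_1 = y.
p_2 = -12 - y
p_3 = 12 + 3y
p_4 = -36 - 5y
p_5 = 60 + 11y
So 60 + 11y = 115, giving y = 5.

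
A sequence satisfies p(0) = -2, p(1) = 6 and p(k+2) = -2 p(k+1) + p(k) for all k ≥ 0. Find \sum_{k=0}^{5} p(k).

140

p(2) = -2·6 + (-2) = -14
p(3) = -2·(-14) + 6 = 34
p(4) = -2·34 + (-14) = -82
p(5) = -2·(-82) + 34 = 198
Sum = (-2) + 6 + (-14) + 34 + (-82) + 198 = 140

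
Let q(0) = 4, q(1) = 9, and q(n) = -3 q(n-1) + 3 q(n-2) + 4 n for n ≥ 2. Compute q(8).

q(2) = -3(9) + 3(4) + 8 = -7
q(3) = -3(-7) + 3(9) + 12 = 60
q(4) = -3(60) + 3(-7) + 16 = -185
q(5) = -3(-185) + 3(60) + 20 = 755
q(6) = -3(755) + 3(-185) + 24 = -2796
q(7) = -3(-2796) + 3(755) + 28 = 10681
q(8) = -3(10681) + 3(-2796) + 32 = -40399

-40399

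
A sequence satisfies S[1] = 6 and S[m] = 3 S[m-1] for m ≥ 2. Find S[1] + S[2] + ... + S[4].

240

S[2] = 3·6 = 18
S[3] = 3·18 = 54
S[4] = 3·54 = 162
Sum = 6 + 18 + 54 + 162 = 240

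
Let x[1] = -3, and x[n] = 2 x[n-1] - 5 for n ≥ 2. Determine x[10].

x[2] = 2·(-3) - 5 = -11
x[3] = 2·(-11) - 5 = -27
x[4] = 2·(-27) - 5 = -59
x[5] = 2·(-59) - 5 = -123
x[6] = 2·(-123) - 5 = -251
x[7] = 2·(-251) - 5 = -507
x[8] = 2·(-507) - 5 = -1019
x[9] = 2·(-1019) - 5 = -2043
x[10] = 2·(-2043) - 5 = -4091

-4091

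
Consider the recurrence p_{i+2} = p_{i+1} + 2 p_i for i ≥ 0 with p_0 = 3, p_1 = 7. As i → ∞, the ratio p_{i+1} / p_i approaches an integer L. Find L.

2

The characteristic equation is r^2 - r - 2 = 0, which factors as (r - 2)(r + 1) = 0.
So the roots are 2 and -1. Since |2| > |-1| and the coefficient of 2^i is non-zero, the ratio tends to 2.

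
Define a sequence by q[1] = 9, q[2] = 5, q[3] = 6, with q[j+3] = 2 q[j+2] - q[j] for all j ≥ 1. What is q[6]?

-4

q[4] = 2(6) - 9 = 3
q[5] = 2(3) - 5 = 1
q[6] = 2(1) - 6 = -4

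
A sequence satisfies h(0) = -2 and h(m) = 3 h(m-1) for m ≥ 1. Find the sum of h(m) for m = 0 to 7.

-6560

h(1) = 3·(-2) = -6
h(2) = 3·(-6) = -18
h(3) = 3·(-18) = -54
h(4) = 3·(-54) = -162
h(5) = 3·(-162) = -486
h(6) = 3·(-486) = -1458
h(7) = 3·(-1458) = -4374
Sum = (-2) + (-6) + (-18) + (-54) + (-162) + (-486) + (-1458) + (-4374) = -6560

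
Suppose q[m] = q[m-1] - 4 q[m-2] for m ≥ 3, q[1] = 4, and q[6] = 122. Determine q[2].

Let q[2] = v.
q[3] = -16 + v
q[4] = -16 - 3v
q[5] = 48 - 7v
q[6] = 112 + 5v
So 112 + 5v = 122, giving v = 2.

2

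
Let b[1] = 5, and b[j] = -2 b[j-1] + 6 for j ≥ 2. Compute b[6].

-94

b[2] = -2*5 + 6 = -4
b[3] = -2*(-4) + 6 = 14
b[4] = -2*14 + 6 = -22
b[5] = -2*(-22) + 6 = 50
b[6] = -2*50 + 6 = -94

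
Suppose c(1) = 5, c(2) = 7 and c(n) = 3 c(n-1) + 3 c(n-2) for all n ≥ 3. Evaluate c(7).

c(3) = 3*7 + 3*5 = 36
c(4) = 3*36 + 3*7 = 129
c(5) = 3*129 + 3*36 = 495
c(6) = 3*495 + 3*129 = 1872
c(7) = 3*1872 + 3*495 = 7101

7101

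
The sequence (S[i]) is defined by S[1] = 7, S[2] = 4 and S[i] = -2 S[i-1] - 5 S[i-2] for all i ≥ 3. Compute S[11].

S[3] = -2·4 - 5·7 = -43
S[4] = -2·(-43) - 5·4 = 66
S[5] = -2·66 - 5·(-43) = 83
S[6] = -2·83 - 5·66 = -496
S[7] = -2·(-496) - 5·83 = 577
S[8] = -2·577 - 5·(-496) = 1326
S[9] = -2·1326 - 5·577 = -5537
S[10] = -2·(-5537) - 5·1326 = 4444
S[11] = -2·4444 - 5·(-5537) = 18797

18797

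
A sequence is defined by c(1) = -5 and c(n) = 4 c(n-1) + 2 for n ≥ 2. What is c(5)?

c(2) = 4*(-5) + 2 = -18
c(3) = 4*(-18) + 2 = -70
c(4) = 4*(-70) + 2 = -278
c(5) = 4*(-278) + 2 = -1110

-1110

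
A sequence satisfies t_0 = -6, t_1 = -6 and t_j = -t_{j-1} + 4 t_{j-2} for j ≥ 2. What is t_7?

t_2 = -(-6) + 4*(-6) = -18
t_3 = -(-18) + 4*(-6) = -6
t_4 = -(-6) + 4*(-18) = -66
t_5 = -(-66) + 4*(-6) = 42
t_6 = -42 + 4*(-66) = -306
t_7 = -(-306) + 4*42 = 474

474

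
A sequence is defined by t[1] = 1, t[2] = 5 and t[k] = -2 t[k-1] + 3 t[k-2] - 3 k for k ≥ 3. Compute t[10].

29789

t[3] = -2*5 + 3*1 - 9 = -16
t[4] = -2*(-16) + 3*5 - 12 = 35
t[5] = -2*35 + 3*(-16) - 15 = -133
t[6] = -2*(-133) + 3*35 - 18 = 353
t[7] = -2*353 + 3*(-133) - 21 = -1126
t[8] = -2*(-1126) + 3*353 - 24 = 3287
t[9] = -2*3287 + 3*(-1126) - 27 = -9979
t[10] = -2*(-9979) + 3*3287 - 30 = 29789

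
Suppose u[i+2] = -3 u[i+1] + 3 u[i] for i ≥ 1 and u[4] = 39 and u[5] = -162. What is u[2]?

Rearranging, u[i-2] = (u[i] + 3 u[i-1]) / 3.
u[3] = (-162 + 3·39) / 3 = -45/3 = -15
u[2] = (39 + 3·(-15)) / 3 = -6/3 = -2

-2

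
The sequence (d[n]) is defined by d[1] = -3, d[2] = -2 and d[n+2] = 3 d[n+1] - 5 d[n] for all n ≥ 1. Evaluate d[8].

d[3] = 3(-2) - 5(-3) = 9
d[4] = 3(9) - 5(-2) = 37
d[5] = 3(37) - 5(9) = 66
d[6] = 3(66) - 5(37) = 13
d[7] = 3(13) - 5(66) = -291
d[8] = 3(-291) - 5(13) = -938

-938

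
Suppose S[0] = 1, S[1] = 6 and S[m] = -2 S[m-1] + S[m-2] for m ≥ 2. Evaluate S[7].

S[2] = -2·6 + 1 = -11
S[3] = -2·(-11) + 6 = 28
S[4] = -2·28 + (-11) = -67
S[5] = -2·(-67) + 28 = 162
S[6] = -2·162 + (-67) = -391
S[7] = -2·(-391) + 162 = 944

944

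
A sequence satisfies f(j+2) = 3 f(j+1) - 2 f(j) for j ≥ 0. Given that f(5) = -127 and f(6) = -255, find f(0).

Rearranging, f(j-2) = (f(j) - 3 f(j-1)) / -2.
f(4) = (-255 - 3*(-127)) / -2 = 126/-2 = -63
f(3) = (-127 - 3*(-63)) / -2 = 62/-2 = -31
f(2) = (-63 - 3*(-31)) / -2 = 30/-2 = -15
f(1) = (-31 - 3*(-15)) / -2 = 14/-2 = -7
f(0) = (-15 - 3*(-7)) / -2 = 6/-2 = -3

-3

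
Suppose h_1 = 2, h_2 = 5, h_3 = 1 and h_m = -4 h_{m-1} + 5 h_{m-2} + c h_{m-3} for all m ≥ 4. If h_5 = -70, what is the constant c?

-3

h_4 = 21 + 2c
h_5 = -79 - 3c
So -79 - 3c = -70, giving c = -3.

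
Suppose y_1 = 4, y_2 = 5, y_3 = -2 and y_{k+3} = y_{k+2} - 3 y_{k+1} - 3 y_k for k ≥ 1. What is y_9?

y_4 = (-2) - 3·5 - 3·4 = -29
y_5 = (-29) - 3·(-2) - 3·5 = -38
y_6 = (-38) - 3·(-29) - 3·(-2) = 55
y_7 = 55 - 3·(-38) - 3·(-29) = 256
y_8 = 256 - 3·55 - 3·(-38) = 205
y_9 = 205 - 3·256 - 3·55 = -728

-728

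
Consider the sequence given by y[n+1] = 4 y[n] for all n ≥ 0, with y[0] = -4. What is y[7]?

y[1] = 4(-4) = -16
y[2] = 4(-16) = -64
y[3] = 4(-64) = -256
y[4] = 4(-256) = -1024
y[5] = 4(-1024) = -4096
y[6] = 4(-4096) = -16384
y[7] = 4(-16384) = -65536

-65536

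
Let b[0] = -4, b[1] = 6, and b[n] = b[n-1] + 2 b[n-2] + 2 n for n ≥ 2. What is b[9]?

1358

b[2] = 6 + 2(-4) + 4 = 2
b[3] = 2 + 2(6) + 6 = 20
b[4] = 20 + 2(2) + 8 = 32
b[5] = 32 + 2(20) + 10 = 82
b[6] = 82 + 2(32) + 12 = 158
b[7] = 158 + 2(82) + 14 = 336
b[8] = 336 + 2(158) + 16 = 668
b[9] = 668 + 2(336) + 18 = 1358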